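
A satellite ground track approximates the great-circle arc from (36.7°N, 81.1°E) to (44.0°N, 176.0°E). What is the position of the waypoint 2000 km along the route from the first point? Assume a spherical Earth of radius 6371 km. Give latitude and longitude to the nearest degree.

Convert each endpoint to a unit vector on the sphere (x = cos φ cos λ, y = cos φ sin λ, z = sin φ).
The central angle between the endpoints is δ = arccos(p₁·p₂) ≈ 1.196 rad (68.5°). The total great-circle distance is δ·R ≈ 1.196 × 6371 ≈ 7621 km, so the target fraction is f = 2000/7621 ≈ 0.262.
Interpolate at f ≈ 0.262 with slerp weights a = sin((1−f)δ)/sin δ ≈ 0.830, b = sin(fδ)/sin δ ≈ 0.332.
p = a·p₁ + b·p₂ ≈ (-0.135, 0.674, 0.726); φ = arcsin(p_z) ≈ 46.58°, λ = atan2(p_y, p_x) ≈ 101.34°.

≈ (47°N, 101°E)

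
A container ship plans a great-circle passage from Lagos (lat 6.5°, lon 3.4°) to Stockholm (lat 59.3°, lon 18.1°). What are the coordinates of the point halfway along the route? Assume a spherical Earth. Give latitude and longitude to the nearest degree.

Convert each endpoint to a unit vector on the sphere (x = cos φ cos λ, y = cos φ sin λ, z = sin φ).
The central angle between the endpoints is δ = arccos(p₁·p₂) ≈ 0.942 rad (54.0°).
Interpolate at f = 1/2 with slerp weights a = sin((1−f)δ)/sin δ ≈ 0.561, b = sin(fδ)/sin δ ≈ 0.561.
p = a·p₁ + b·p₂ ≈ (0.829, 0.122, 0.546); φ = arcsin(p_z) ≈ 33.09°, λ = atan2(p_y, p_x) ≈ 8.38°.

≈ lat 33°, lon 8°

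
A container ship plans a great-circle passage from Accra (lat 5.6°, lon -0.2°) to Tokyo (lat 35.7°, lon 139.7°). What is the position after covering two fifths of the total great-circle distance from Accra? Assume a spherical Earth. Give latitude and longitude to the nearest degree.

The haversine formula gives a central angle δ ≈ 2.167 rad (124.1°) between the endpoints.
Interpolate at f = 2/5 with slerp weights a = sin((1−f)δ)/sin δ ≈ 1.164, b = sin(fδ)/sin δ ≈ 0.921.
p = a·p₁ + b·p₂ ≈ (0.588, 0.480, 0.651); φ = arcsin(p_z) ≈ 40.62°, λ = atan2(p_y, p_x) ≈ 39.19°.

≈ lat 41°, lon 39°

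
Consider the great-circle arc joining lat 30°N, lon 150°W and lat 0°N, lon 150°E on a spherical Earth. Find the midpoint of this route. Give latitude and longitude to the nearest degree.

From cos δ = sin φ₁ sin φ₂ + cos φ₁ cos φ₂ cos Δλ, the central angle is δ ≈ 1.123 rad (64.3°).
Interpolate at f = 1/2 with slerp weights a = sin((1−f)δ)/sin δ ≈ 0.591, b = sin(fδ)/sin δ ≈ 0.591.
p = a·p₁ + b·p₂ ≈ (-0.955, 0.040, 0.295); φ = arcsin(p_z) ≈ 17.18°, λ = atan2(p_y, p_x) ≈ 177.63°.

≈ lat 17°N, lon 178°E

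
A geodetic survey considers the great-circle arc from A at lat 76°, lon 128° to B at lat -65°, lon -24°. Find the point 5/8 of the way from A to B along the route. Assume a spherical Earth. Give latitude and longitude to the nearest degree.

The haversine formula gives a central angle δ ≈ 2.895 rad (165.9°) between the endpoints.
Interpolate at f = 5/8 with slerp weights a = sin((1−f)δ)/sin δ ≈ 3.618, b = sin(fδ)/sin δ ≈ 3.975.
p = a·p₁ + b·p₂ ≈ (0.996, 0.007, -0.092); φ = arcsin(p_z) ≈ -5.26°, λ = atan2(p_y, p_x) ≈ 0.37°.

≈ lat -5°, lon 0°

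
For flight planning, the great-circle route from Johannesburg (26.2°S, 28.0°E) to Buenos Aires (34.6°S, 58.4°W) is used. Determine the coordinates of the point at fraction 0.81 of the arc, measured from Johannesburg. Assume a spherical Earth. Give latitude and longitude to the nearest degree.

Convert each endpoint to a unit vector on the sphere (x = cos φ cos λ, y = cos φ sin λ, z = sin φ).
The central angle between the endpoints is δ = arccos(p₁·p₂) ≈ 1.269 rad (72.7°).
Interpolate at f = 0.81 with slerp weights a = sin((1−f)δ)/sin δ ≈ 0.250, b = sin(fδ)/sin δ ≈ 0.897.
p = a·p₁ + b·p₂ ≈ (0.585, -0.523, -0.620); φ = arcsin(p_z) ≈ -38.29°, λ = atan2(p_y, p_x) ≈ -41.82°.

≈ 38°S, 42°W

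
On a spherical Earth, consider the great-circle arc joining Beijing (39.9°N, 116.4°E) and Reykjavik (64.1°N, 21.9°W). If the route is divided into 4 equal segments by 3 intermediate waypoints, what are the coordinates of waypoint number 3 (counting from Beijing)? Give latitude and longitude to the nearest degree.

From cos δ = sin φ₁ sin φ₂ + cos φ₁ cos φ₂ cos Δλ, the central angle is δ ≈ 1.238 rad (70.9°).
Interpolate at f = 3/4 with slerp weights a = sin((1−f)δ)/sin δ ≈ 0.322, b = sin(fδ)/sin δ ≈ 0.847.
p = a·p₁ + b·p₂ ≈ (0.233, 0.083, 0.969); φ = arcsin(p_z) ≈ 75.65°, λ = atan2(p_y, p_x) ≈ 19.66°.

≈ 76°N, 20°E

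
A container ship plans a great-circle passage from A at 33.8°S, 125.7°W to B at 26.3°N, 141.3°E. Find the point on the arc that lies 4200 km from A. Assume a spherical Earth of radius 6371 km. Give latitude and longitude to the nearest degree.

The haversine formula gives a central angle δ ≈ 1.860 rad (106.6°) between the endpoints. The total great-circle distance is δ·R ≈ 1.860 × 6371 ≈ 11852 km, so the target fraction is f = 4200/11852 ≈ 0.354.
Interpolate at f ≈ 0.354 with slerp weights a = sin((1−f)δ)/sin δ ≈ 0.973, b = sin(fδ)/sin δ ≈ 0.639.
p = a·p₁ + b·p₂ ≈ (-0.919, -0.298, -0.258); φ = arcsin(p_z) ≈ -14.95°, λ = atan2(p_y, p_x) ≈ -162.02°.

≈ 15°S, 162°W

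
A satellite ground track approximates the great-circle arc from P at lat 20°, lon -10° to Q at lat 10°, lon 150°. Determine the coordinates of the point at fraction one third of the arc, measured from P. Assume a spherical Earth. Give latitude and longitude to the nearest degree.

≈ lat 53°, lon 35°

Convert each endpoint to a unit vector on the sphere (x = cos φ cos λ, y = cos φ sin λ, z = sin φ).
The central angle between the endpoints is δ = arccos(p₁·p₂) ≈ 2.515 rad (144.1°).
Interpolate at f = 1/3 with slerp weights a = sin((1−f)δ)/sin δ ≈ 1.697, b = sin(fδ)/sin δ ≈ 1.269.
p = a·p₁ + b·p₂ ≈ (0.488, 0.348, 0.801); φ = arcsin(p_z) ≈ 53.18°, λ = atan2(p_y, p_x) ≈ 35.48°.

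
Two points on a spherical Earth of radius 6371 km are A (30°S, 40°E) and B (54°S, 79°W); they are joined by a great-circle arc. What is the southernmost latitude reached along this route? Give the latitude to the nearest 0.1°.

≈ 63.2°S

The great circle lies in the plane with unit normal n̂ = (p₁ × p₂)/|p₁ × p₂|.
Here n̂_z ≈ -0.451; the vertex latitude is φ_max = arccos|n̂_z| ≈ 63.2°.
Check via Clairaut: cos φ_max = |cos φ₁| · sin C = cos(30.0°)·sin(148.6°) ≈ 0.451, again giving ≈ 63.2°.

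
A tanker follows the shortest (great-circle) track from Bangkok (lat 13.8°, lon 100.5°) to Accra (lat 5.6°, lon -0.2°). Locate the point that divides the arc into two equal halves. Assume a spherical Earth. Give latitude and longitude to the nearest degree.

≈ lat 15°, lon 49°

Convert each endpoint to a unit vector on the sphere (x = cos φ cos λ, y = cos φ sin λ, z = sin φ).
The central angle between the endpoints is δ = arccos(p₁·p₂) ≈ 1.728 rad (99.0°).
Interpolate at f = 1/2 with slerp weights a = sin((1−f)δ)/sin δ ≈ 0.770, b = sin(fδ)/sin δ ≈ 0.770.
p = a·p₁ + b·p₂ ≈ (0.630, 0.732, 0.259); φ = arcsin(p_z) ≈ 14.99°, λ = atan2(p_y, p_x) ≈ 49.30°.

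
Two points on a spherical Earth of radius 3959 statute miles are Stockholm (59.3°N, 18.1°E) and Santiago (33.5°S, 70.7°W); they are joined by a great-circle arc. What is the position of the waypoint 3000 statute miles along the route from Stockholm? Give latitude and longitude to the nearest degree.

≈ 30°N, 31°W

From cos δ = sin φ₁ sin φ₂ + cos φ₁ cos φ₂ cos Δλ, the central angle is δ ≈ 2.055 rad (117.8°). The total great-circle distance is δ·R ≈ 2.055 × 3959 ≈ 8136 mi, so the target fraction is f = 3000/8136 ≈ 0.369.
Interpolate at f ≈ 0.369 with slerp weights a = sin((1−f)δ)/sin δ ≈ 1.088, b = sin(fδ)/sin δ ≈ 0.777.
p = a·p₁ + b·p₂ ≈ (0.742, -0.439, 0.507); φ = arcsin(p_z) ≈ 30.46°, λ = atan2(p_y, p_x) ≈ -30.59°.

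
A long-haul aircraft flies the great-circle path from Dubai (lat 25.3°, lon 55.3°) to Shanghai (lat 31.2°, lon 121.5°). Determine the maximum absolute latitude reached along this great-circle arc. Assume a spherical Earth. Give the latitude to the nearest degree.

≈ 33°

The great circle lies in the plane with unit normal n̂ = (p₁ × p₂)/|p₁ × p₂|.
Here n̂_z ≈ +0.837; the vertex latitude is φ_max = arccos|n̂_z| ≈ 33.2°.
Check via Clairaut: cos φ_max = |cos φ₁| · sin C = cos(25.3°)·sin(67.7°) ≈ 0.837, again giving ≈ 33.2°.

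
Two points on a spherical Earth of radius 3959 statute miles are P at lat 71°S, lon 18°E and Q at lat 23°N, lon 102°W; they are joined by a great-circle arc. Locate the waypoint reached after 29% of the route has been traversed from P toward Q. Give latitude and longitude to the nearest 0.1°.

≈ lat 57.2°S, lon 64.6°W

The haversine formula gives a central angle δ ≈ 2.117 rad (121.3°) between the endpoints.
Interpolate at f = 0.29 with slerp weights a = sin((1−f)δ)/sin δ ≈ 1.167, b = sin(fδ)/sin δ ≈ 0.674.
p = a·p₁ + b·p₂ ≈ (0.232, -0.489, -0.840); φ = arcsin(p_z) ≈ -57.19°, λ = atan2(p_y, p_x) ≈ -64.59°.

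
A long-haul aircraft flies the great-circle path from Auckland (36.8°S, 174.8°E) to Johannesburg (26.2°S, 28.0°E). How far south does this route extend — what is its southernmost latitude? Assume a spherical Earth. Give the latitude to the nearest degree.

≈ 65°S

The great circle lies in the plane with unit normal n̂ = (p₁ × p₂)/|p₁ × p₂|.
Here n̂_z ≈ -0.418; the vertex latitude is φ_max = arccos|n̂_z| ≈ 65.3°.
Check via Clairaut: cos φ_max = |cos φ₁| · sin C = cos(36.8°)·sin(148.5°) ≈ 0.418, again giving ≈ 65.3°.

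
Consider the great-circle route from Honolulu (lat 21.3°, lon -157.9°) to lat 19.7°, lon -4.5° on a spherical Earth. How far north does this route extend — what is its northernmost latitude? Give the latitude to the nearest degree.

The great circle lies in the plane with unit normal n̂ = (p₁ × p₂)/|p₁ × p₂|.
Here n̂_z ≈ +0.524; the vertex latitude is φ_max = arccos|n̂_z| ≈ 58.4°.
Check via Clairaut: cos φ_max = |cos φ₁| · sin C = cos(21.3°)·sin(34.2°) ≈ 0.524, again giving ≈ 58.4°.

≈ 58°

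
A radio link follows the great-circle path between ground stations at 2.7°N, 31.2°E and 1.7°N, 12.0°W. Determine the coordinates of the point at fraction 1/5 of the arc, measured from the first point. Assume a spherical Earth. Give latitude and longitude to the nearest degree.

≈ 3°N, 23°E

Write both endpoints as unit vectors p₁, p₂ with components (cos φ cos λ, cos φ sin λ, sin φ).
The central angle between the endpoints is δ = arccos(p₁·p₂) ≈ 0.754 rad (43.2°).
Interpolate at f = 1/5 with slerp weights a = sin((1−f)δ)/sin δ ≈ 0.829, b = sin(fδ)/sin δ ≈ 0.219.
p = a·p₁ + b·p₂ ≈ (0.923, 0.383, 0.046); φ = arcsin(p_z) ≈ 2.61°, λ = atan2(p_y, p_x) ≈ 22.56°.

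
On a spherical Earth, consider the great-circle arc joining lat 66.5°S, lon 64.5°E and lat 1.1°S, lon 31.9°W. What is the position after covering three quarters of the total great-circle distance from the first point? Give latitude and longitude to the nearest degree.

From cos δ = sin φ₁ sin φ₂ + cos φ₁ cos φ₂ cos Δλ, the central angle is δ ≈ 1.598 rad (91.5°).
Interpolate at f = 3/4 with slerp weights a = sin((1−f)δ)/sin δ ≈ 0.389, b = sin(fδ)/sin δ ≈ 0.932.
p = a·p₁ + b·p₂ ≈ (0.858, -0.352, -0.375); φ = arcsin(p_z) ≈ -22.00°, λ = atan2(p_y, p_x) ≈ -22.33°.

≈ lat 22°S, lon 22°W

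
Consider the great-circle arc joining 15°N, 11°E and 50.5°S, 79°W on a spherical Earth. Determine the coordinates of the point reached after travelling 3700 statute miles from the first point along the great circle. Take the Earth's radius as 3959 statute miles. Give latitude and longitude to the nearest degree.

Convert each endpoint to a unit vector on the sphere (x = cos φ cos λ, y = cos φ sin λ, z = sin φ).
The central angle between the endpoints is δ = arccos(p₁·p₂) ≈ 1.772 rad (101.5°). The total great-circle distance is δ·R ≈ 1.772 × 3959 ≈ 7015 mi, so the target fraction is f = 3700/7015 ≈ 0.527.
Interpolate at f ≈ 0.527 with slerp weights a = sin((1−f)δ)/sin δ ≈ 0.758, b = sin(fδ)/sin δ ≈ 0.821.
p = a·p₁ + b·p₂ ≈ (0.818, -0.373, -0.437); φ = arcsin(p_z) ≈ -25.93°, λ = atan2(p_y, p_x) ≈ -24.49°.

≈ 26°S, 24°W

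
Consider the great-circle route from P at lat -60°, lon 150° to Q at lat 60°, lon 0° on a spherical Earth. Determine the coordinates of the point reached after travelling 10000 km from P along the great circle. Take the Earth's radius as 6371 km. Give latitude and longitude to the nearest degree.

From cos δ = sin φ₁ sin φ₂ + cos φ₁ cos φ₂ cos Δλ, the central angle is δ ≈ 2.882 rad (165.1°). The total great-circle distance is δ·R ≈ 2.882 × 6371 ≈ 18362 km, so the target fraction is f = 10000/18362 ≈ 0.545.
Interpolate at f ≈ 0.545 with slerp weights a = sin((1−f)δ)/sin δ ≈ 3.767, b = sin(fδ)/sin δ ≈ 3.896.
p = a·p₁ + b·p₂ ≈ (0.317, 0.942, 0.112); φ = arcsin(p_z) ≈ 6.43°, λ = atan2(p_y, p_x) ≈ 71.40°.

≈ lat 6°, lon 71°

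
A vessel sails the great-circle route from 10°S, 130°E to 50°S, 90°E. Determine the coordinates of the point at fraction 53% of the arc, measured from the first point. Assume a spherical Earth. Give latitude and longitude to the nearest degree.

≈ 33°S, 113°E

Convert each endpoint to a unit vector on the sphere (x = cos φ cos λ, y = cos φ sin λ, z = sin φ).
The central angle between the endpoints is δ = arccos(p₁·p₂) ≈ 0.905 rad (51.8°).
Interpolate at f = 0.53 with slerp weights a = sin((1−f)δ)/sin δ ≈ 0.525, b = sin(fδ)/sin δ ≈ 0.587.
p = a·p₁ + b·p₂ ≈ (-0.332, 0.773, -0.541); φ = arcsin(p_z) ≈ -32.72°, λ = atan2(p_y, p_x) ≈ 113.25°.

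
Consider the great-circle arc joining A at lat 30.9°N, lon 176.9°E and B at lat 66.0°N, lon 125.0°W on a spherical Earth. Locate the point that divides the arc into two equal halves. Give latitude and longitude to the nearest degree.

≈ lat 52°N, lon 165°W

From cos δ = sin φ₁ sin φ₂ + cos φ₁ cos φ₂ cos Δλ, the central angle is δ ≈ 0.859 rad (49.2°).
Interpolate at f = 1/2 with slerp weights a = sin((1−f)δ)/sin δ ≈ 0.550, b = sin(fδ)/sin δ ≈ 0.550.
p = a·p₁ + b·p₂ ≈ (-0.599, -0.158, 0.785); φ = arcsin(p_z) ≈ 51.70°, λ = atan2(p_y, p_x) ≈ -165.26°.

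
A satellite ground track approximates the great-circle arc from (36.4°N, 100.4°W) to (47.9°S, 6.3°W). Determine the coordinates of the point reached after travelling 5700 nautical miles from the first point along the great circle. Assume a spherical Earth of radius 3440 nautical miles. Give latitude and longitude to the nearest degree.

Write both endpoints as unit vectors p₁, p₂ with components (cos φ cos λ, cos φ sin λ, sin φ).
The central angle between the endpoints is δ = arccos(p₁·p₂) ≈ 2.070 rad (118.6°). The total great-circle distance is δ·R ≈ 2.070 × 3440 ≈ 7121 nmi, so the target fraction is f = 5700/7121 ≈ 0.800.
Interpolate at f ≈ 0.800 with slerp weights a = sin((1−f)δ)/sin δ ≈ 0.457, b = sin(fδ)/sin δ ≈ 1.135.
p = a·p₁ + b·p₂ ≈ (0.690, -0.446, -0.571); φ = arcsin(p_z) ≈ -34.79°, λ = atan2(p_y, p_x) ≈ -32.86°.

≈ (35°S, 33°W)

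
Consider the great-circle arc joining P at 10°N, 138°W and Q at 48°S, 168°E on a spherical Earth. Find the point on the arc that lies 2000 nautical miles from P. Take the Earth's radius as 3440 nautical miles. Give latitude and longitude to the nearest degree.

≈ 18°S, 157°W

Write both endpoints as unit vectors p₁, p₂ with components (cos φ cos λ, cos φ sin λ, sin φ).
The central angle between the endpoints is δ = arccos(p₁·p₂) ≈ 1.310 rad (75.0°). The total great-circle distance is δ·R ≈ 1.310 × 3440 ≈ 4505 nmi, so the target fraction is f = 2000/4505 ≈ 0.444.
Interpolate at f ≈ 0.444 with slerp weights a = sin((1−f)δ)/sin δ ≈ 0.689, b = sin(fδ)/sin δ ≈ 0.568.
p = a·p₁ + b·p₂ ≈ (-0.876, -0.375, -0.303); φ = arcsin(p_z) ≈ -17.63°, λ = atan2(p_y, p_x) ≈ -156.84°.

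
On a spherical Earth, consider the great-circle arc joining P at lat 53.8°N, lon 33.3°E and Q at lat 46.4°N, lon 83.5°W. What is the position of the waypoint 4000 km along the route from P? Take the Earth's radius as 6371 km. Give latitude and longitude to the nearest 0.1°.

≈ lat 65.5°N, lon 38.9°W

From cos δ = sin φ₁ sin φ₂ + cos φ₁ cos φ₂ cos Δλ, the central angle is δ ≈ 1.158 rad (66.4°). The total great-circle distance is δ·R ≈ 1.158 × 6371 ≈ 7381 km, so the target fraction is f = 4000/7381 ≈ 0.542.
Interpolate at f ≈ 0.542 with slerp weights a = sin((1−f)δ)/sin δ ≈ 0.552, b = sin(fδ)/sin δ ≈ 0.641.
p = a·p₁ + b·p₂ ≈ (0.323, -0.260, 0.910); φ = arcsin(p_z) ≈ 65.51°, λ = atan2(p_y, p_x) ≈ -38.88°.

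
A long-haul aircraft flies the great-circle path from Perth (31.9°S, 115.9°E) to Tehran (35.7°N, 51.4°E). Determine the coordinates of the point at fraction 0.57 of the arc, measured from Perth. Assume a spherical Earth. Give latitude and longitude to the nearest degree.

≈ (7°N, 80°E)

Convert each endpoint to a unit vector on the sphere (x = cos φ cos λ, y = cos φ sin λ, z = sin φ).
The central angle between the endpoints is δ = arccos(p₁·p₂) ≈ 1.582 rad (90.7°).
Interpolate at f = 0.57 with slerp weights a = sin((1−f)δ)/sin δ ≈ 0.629, b = sin(fδ)/sin δ ≈ 0.785.
p = a·p₁ + b·p₂ ≈ (0.164, 0.978, 0.125); φ = arcsin(p_z) ≈ 7.20°, λ = atan2(p_y, p_x) ≈ 80.47°.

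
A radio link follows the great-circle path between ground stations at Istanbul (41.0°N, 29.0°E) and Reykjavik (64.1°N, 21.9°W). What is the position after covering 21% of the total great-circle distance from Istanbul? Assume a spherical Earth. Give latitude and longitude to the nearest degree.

Write both endpoints as unit vectors p₁, p₂ with components (cos φ cos λ, cos φ sin λ, sin φ).
The central angle between the endpoints is δ = arccos(p₁·p₂) ≈ 0.647 rad (37.1°).
Interpolate at f = 0.21 with slerp weights a = sin((1−f)δ)/sin δ ≈ 0.811, b = sin(fδ)/sin δ ≈ 0.225.
p = a·p₁ + b·p₂ ≈ (0.627, 0.260, 0.734); φ = arcsin(p_z) ≈ 47.26°, λ = atan2(p_y, p_x) ≈ 22.56°.

≈ 47°N, 23°E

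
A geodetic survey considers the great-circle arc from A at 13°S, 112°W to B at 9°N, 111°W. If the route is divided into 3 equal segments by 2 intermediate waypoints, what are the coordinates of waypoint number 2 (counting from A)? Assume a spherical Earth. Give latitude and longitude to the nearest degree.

≈ 2°N, 111°W

Convert each endpoint to a unit vector on the sphere (x = cos φ cos λ, y = cos φ sin λ, z = sin φ).
The central angle between the endpoints is δ = arccos(p₁·p₂) ≈ 0.384 rad (22.0°).
Interpolate at f = 2/3 with slerp weights a = sin((1−f)δ)/sin δ ≈ 0.341, b = sin(fδ)/sin δ ≈ 0.676.
p = a·p₁ + b·p₂ ≈ (-0.364, -0.931, 0.029); φ = arcsin(p_z) ≈ 1.67°, λ = atan2(p_y, p_x) ≈ -111.33°.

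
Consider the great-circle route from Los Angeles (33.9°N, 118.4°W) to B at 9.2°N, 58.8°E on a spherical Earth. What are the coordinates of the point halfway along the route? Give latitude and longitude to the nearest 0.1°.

Convert each endpoint to a unit vector on the sphere (x = cos φ cos λ, y = cos φ sin λ, z = sin φ).
The central angle between the endpoints is δ = arccos(p₁·p₂) ≈ 2.388 rad (136.8°).
Interpolate at f = 1/2 with slerp weights a = sin((1−f)δ)/sin δ ≈ 1.359, b = sin(fδ)/sin δ ≈ 1.359.
p = a·p₁ + b·p₂ ≈ (0.158, 0.155, 0.975); φ = arcsin(p_z) ≈ 77.19°, λ = atan2(p_y, p_x) ≈ 44.42°.

≈ 77.2°N, 44.4°E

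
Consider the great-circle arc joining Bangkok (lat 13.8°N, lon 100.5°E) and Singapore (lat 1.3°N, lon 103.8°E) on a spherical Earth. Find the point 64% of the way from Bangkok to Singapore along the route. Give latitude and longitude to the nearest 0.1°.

From cos δ = sin φ₁ sin φ₂ + cos φ₁ cos φ₂ cos Δλ, the central angle is δ ≈ 0.225 rad (12.9°).
Interpolate at f = 0.64 with slerp weights a = sin((1−f)δ)/sin δ ≈ 0.363, b = sin(fδ)/sin δ ≈ 0.643.
p = a·p₁ + b·p₂ ≈ (-0.218, 0.971, 0.101); φ = arcsin(p_z) ≈ 5.80°, λ = atan2(p_y, p_x) ≈ 102.63°.

≈ lat 5.8°N, lon 102.6°E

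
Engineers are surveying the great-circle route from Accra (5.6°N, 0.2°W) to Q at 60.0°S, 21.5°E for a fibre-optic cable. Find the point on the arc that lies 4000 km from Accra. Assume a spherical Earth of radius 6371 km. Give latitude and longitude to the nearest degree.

≈ 30°S, 8°E

Convert each endpoint to a unit vector on the sphere (x = cos φ cos λ, y = cos φ sin λ, z = sin φ).
The central angle between the endpoints is δ = arccos(p₁·p₂) ≈ 1.183 rad (67.8°). The total great-circle distance is δ·R ≈ 1.183 × 6371 ≈ 7539 km, so the target fraction is f = 4000/7539 ≈ 0.531.
Interpolate at f ≈ 0.531 with slerp weights a = sin((1−f)δ)/sin δ ≈ 0.570, b = sin(fδ)/sin δ ≈ 0.634.
p = a·p₁ + b·p₂ ≈ (0.862, 0.114, -0.494); φ = arcsin(p_z) ≈ -29.59°, λ = atan2(p_y, p_x) ≈ 7.55°.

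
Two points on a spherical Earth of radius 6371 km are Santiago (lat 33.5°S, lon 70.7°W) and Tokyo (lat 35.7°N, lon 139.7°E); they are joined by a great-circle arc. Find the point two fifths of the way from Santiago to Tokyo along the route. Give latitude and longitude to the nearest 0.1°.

From cos δ = sin φ₁ sin φ₂ + cos φ₁ cos φ₂ cos Δλ, the central angle is δ ≈ 2.705 rad (155.0°).
Interpolate at f = 2/5 with slerp weights a = sin((1−f)δ)/sin δ ≈ 2.361, b = sin(fδ)/sin δ ≈ 2.088.
p = a·p₁ + b·p₂ ≈ (-0.642, -0.762, -0.085); φ = arcsin(p_z) ≈ -4.88°, λ = atan2(p_y, p_x) ≈ -130.13°.

≈ lat 4.9°S, lon 130.1°W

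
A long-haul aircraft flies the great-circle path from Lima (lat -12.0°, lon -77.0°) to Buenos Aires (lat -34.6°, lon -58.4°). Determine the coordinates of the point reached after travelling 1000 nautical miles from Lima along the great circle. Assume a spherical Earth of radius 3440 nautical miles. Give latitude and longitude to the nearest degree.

≈ lat -26°, lon -67°

The haversine formula gives a central angle δ ≈ 0.492 rad (28.2°) between the endpoints. The total great-circle distance is δ·R ≈ 0.492 × 3440 ≈ 1694 nmi, so the target fraction is f = 1000/1694 ≈ 0.590.
Interpolate at f ≈ 0.590 with slerp weights a = sin((1−f)δ)/sin δ ≈ 0.424, b = sin(fδ)/sin δ ≈ 0.606.
p = a·p₁ + b·p₂ ≈ (0.355, -0.829, -0.432); φ = arcsin(p_z) ≈ -25.62°, λ = atan2(p_y, p_x) ≈ -66.83°.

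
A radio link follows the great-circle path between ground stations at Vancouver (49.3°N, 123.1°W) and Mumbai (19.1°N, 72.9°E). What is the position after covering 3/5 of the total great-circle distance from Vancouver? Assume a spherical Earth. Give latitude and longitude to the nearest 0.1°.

≈ (61.7°N, 89.2°E)

The haversine formula gives a central angle δ ≈ 1.922 rad (110.1°) between the endpoints.
Interpolate at f = 3/5 with slerp weights a = sin((1−f)δ)/sin δ ≈ 0.741, b = sin(fδ)/sin δ ≈ 0.974.
p = a·p₁ + b·p₂ ≈ (0.007, 0.475, 0.880); φ = arcsin(p_z) ≈ 61.65°, λ = atan2(p_y, p_x) ≈ 89.18°.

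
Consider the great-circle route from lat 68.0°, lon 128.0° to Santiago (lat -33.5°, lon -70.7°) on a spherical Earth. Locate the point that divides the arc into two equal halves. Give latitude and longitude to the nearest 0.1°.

≈ lat 37.2°, lon -84.8°

Write both endpoints as unit vectors p₁, p₂ with components (cos φ cos λ, cos φ sin λ, sin φ).
The central angle between the endpoints is δ = arccos(p₁·p₂) ≈ 2.511 rad (143.9°).
Interpolate at f = 1/2 with slerp weights a = sin((1−f)δ)/sin δ ≈ 1.612, b = sin(fδ)/sin δ ≈ 1.612.
p = a·p₁ + b·p₂ ≈ (0.073, -0.793, 0.605); φ = arcsin(p_z) ≈ 37.23°, λ = atan2(p_y, p_x) ≈ -84.77°.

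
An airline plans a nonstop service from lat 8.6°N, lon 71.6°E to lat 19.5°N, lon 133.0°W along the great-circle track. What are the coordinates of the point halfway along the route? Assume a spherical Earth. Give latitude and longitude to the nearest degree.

From cos δ = sin φ₁ sin φ₂ + cos φ₁ cos φ₂ cos Δλ, the central angle is δ ≈ 2.494 rad (142.9°).
Interpolate at f = 1/2 with slerp weights a = sin((1−f)δ)/sin δ ≈ 1.571, b = sin(fδ)/sin δ ≈ 1.571.
p = a·p₁ + b·p₂ ≈ (-0.520, 0.391, 0.760); φ = arcsin(p_z) ≈ 49.43°, λ = atan2(p_y, p_x) ≈ 143.05°.

≈ lat 49°N, lon 143°E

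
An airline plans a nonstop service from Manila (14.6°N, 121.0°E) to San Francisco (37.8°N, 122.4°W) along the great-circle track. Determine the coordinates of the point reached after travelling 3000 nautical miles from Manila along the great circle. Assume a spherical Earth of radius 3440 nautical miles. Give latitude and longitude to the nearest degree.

≈ 43°N, 169°E

From cos δ = sin φ₁ sin φ₂ + cos φ₁ cos φ₂ cos Δλ, the central angle is δ ≈ 1.760 rad (100.8°). The total great-circle distance is δ·R ≈ 1.760 × 3440 ≈ 6054 nmi, so the target fraction is f = 3000/6054 ≈ 0.496.
Interpolate at f ≈ 0.496 with slerp weights a = sin((1−f)δ)/sin δ ≈ 0.790, b = sin(fδ)/sin δ ≈ 0.780.
p = a·p₁ + b·p₂ ≈ (-0.724, 0.135, 0.677); φ = arcsin(p_z) ≈ 42.60°, λ = atan2(p_y, p_x) ≈ 169.44°.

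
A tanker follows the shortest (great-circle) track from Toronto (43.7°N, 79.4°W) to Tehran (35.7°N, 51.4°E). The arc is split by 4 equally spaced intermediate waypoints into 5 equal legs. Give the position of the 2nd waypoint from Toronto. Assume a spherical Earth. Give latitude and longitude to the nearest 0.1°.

Write both endpoints as unit vectors p₁, p₂ with components (cos φ cos λ, cos φ sin λ, sin φ).
The central angle between the endpoints is δ = arccos(p₁·p₂) ≈ 1.551 rad (88.9°).
Interpolate at f = 2/5 with slerp weights a = sin((1−f)δ)/sin δ ≈ 0.802, b = sin(fδ)/sin δ ≈ 0.582.
p = a·p₁ + b·p₂ ≈ (0.401, -0.201, 0.894); φ = arcsin(p_z) ≈ 63.33°, λ = atan2(p_y, p_x) ≈ -26.60°.

≈ 63.3°N, 26.6°W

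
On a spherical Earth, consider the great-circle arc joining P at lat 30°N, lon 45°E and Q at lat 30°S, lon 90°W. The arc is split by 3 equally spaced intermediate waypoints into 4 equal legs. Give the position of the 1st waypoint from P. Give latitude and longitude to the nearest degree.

≈ lat 18°N, lon 9°E

The haversine formula gives a central angle δ ≈ 2.466 rad (141.3°) between the endpoints.
Interpolate at f = 1/4 with slerp weights a = sin((1−f)δ)/sin δ ≈ 1.537, b = sin(fδ)/sin δ ≈ 0.925.
p = a·p₁ + b·p₂ ≈ (0.941, 0.141, 0.306); φ = arcsin(p_z) ≈ 17.84°, λ = atan2(p_y, p_x) ≈ 8.50°.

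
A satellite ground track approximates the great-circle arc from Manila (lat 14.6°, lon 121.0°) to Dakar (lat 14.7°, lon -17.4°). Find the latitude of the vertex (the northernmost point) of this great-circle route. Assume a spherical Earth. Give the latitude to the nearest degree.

The great circle lies in the plane with unit normal n̂ = (p₁ × p₂)/|p₁ × p₂|.
Here n̂_z ≈ -0.805; the vertex latitude is φ_max = arccos|n̂_z| ≈ 36.4°.

≈ 36°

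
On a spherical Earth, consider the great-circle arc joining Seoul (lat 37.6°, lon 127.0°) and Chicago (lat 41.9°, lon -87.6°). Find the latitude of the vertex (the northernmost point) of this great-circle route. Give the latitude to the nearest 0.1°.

≈ 70.4°

The great circle lies in the plane with unit normal n̂ = (p₁ × p₂)/|p₁ × p₂|.
Here n̂_z ≈ +0.336; the vertex latitude is φ_max = arccos|n̂_z| ≈ 70.4°.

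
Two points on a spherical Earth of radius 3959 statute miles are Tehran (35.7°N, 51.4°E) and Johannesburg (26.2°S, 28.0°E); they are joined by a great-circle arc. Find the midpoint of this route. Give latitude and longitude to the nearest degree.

From cos δ = sin φ₁ sin φ₂ + cos φ₁ cos φ₂ cos Δλ, the central angle is δ ≈ 1.147 rad (65.7°).
Interpolate at f = 1/2 with slerp weights a = sin((1−f)δ)/sin δ ≈ 0.595, b = sin(fδ)/sin δ ≈ 0.595.
p = a·p₁ + b·p₂ ≈ (0.773, 0.629, 0.085); φ = arcsin(p_z) ≈ 4.85°, λ = atan2(p_y, p_x) ≈ 39.11°.

≈ 5°N, 39°E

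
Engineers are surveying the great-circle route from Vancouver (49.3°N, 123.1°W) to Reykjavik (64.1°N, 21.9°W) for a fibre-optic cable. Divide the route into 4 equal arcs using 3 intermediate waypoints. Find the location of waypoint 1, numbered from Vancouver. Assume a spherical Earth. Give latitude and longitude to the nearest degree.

≈ 59°N, 109°W

The haversine formula gives a central angle δ ≈ 0.894 rad (51.2°) between the endpoints.
Interpolate at f = 1/4 with slerp weights a = sin((1−f)δ)/sin δ ≈ 0.797, b = sin(fδ)/sin δ ≈ 0.284.
p = a·p₁ + b·p₂ ≈ (-0.169, -0.482, 0.860); φ = arcsin(p_z) ≈ 59.31°, λ = atan2(p_y, p_x) ≈ -109.29°.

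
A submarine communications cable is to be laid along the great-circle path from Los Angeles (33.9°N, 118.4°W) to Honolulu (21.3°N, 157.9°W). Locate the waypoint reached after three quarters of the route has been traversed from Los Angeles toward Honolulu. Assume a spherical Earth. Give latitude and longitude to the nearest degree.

The haversine formula gives a central angle δ ≈ 0.645 rad (36.9°) between the endpoints.
Interpolate at f = 3/4 with slerp weights a = sin((1−f)δ)/sin δ ≈ 0.267, b = sin(fδ)/sin δ ≈ 0.774.
p = a·p₁ + b·p₂ ≈ (-0.773, -0.466, 0.430); φ = arcsin(p_z) ≈ 25.46°, λ = atan2(p_y, p_x) ≈ -148.92°.

≈ 25°N, 149°W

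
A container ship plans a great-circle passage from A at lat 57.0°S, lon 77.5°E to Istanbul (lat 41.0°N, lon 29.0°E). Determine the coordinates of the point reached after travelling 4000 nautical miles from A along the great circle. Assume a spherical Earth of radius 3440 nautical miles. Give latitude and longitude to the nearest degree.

From cos δ = sin φ₁ sin φ₂ + cos φ₁ cos φ₂ cos Δλ, the central angle is δ ≈ 1.852 rad (106.1°). The total great-circle distance is δ·R ≈ 1.852 × 3440 ≈ 6372 nmi, so the target fraction is f = 4000/6372 ≈ 0.628.
Interpolate at f ≈ 0.628 with slerp weights a = sin((1−f)δ)/sin δ ≈ 0.662, b = sin(fδ)/sin δ ≈ 0.956.
p = a·p₁ + b·p₂ ≈ (0.709, 0.702, 0.071); φ = arcsin(p_z) ≈ 4.10°, λ = atan2(p_y, p_x) ≈ 44.71°.

≈ lat 4°N, lon 45°E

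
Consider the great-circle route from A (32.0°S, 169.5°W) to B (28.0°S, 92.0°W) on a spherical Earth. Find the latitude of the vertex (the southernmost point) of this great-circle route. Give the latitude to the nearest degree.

The great circle lies in the plane with unit normal n̂ = (p₁ × p₂)/|p₁ × p₂|.
Here n̂_z ≈ +0.802; the vertex latitude is φ_max = arccos|n̂_z| ≈ 36.7°.
Check via Clairaut: cos φ_max = |cos φ₁| · sin C = cos(32.0°)·sin(109.0°) ≈ 0.802, again giving ≈ 36.7°.

≈ 37°S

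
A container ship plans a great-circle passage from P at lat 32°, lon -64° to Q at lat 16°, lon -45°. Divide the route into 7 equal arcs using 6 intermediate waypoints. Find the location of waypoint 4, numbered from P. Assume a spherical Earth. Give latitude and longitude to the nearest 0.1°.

Write both endpoints as unit vectors p₁, p₂ with components (cos φ cos λ, cos φ sin λ, sin φ).
The central angle between the endpoints is δ = arccos(p₁·p₂) ≈ 0.411 rad (23.5°).
Interpolate at f = 4/7 with slerp weights a = sin((1−f)δ)/sin δ ≈ 0.439, b = sin(fδ)/sin δ ≈ 0.582.
p = a·p₁ + b·p₂ ≈ (0.559, -0.730, 0.393); φ = arcsin(p_z) ≈ 23.14°, λ = atan2(p_y, p_x) ≈ -52.57°.

≈ lat 23.1°, lon -52.6°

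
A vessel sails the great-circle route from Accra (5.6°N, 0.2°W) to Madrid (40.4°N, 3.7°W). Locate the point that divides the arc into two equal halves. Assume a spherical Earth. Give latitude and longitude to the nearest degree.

Convert each endpoint to a unit vector on the sphere (x = cos φ cos λ, y = cos φ sin λ, z = sin φ).
The central angle between the endpoints is δ = arccos(p₁·p₂) ≈ 0.610 rad (34.9°).
Interpolate at f = 1/2 with slerp weights a = sin((1−f)δ)/sin δ ≈ 0.524, b = sin(fδ)/sin δ ≈ 0.524.
p = a·p₁ + b·p₂ ≈ (0.920, -0.028, 0.391); φ = arcsin(p_z) ≈ 23.01°, λ = atan2(p_y, p_x) ≈ -1.72°.

≈ (23°N, 2°W)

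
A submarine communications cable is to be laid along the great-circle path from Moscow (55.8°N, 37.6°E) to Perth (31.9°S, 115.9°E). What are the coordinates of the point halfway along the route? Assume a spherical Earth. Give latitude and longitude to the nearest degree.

Convert each endpoint to a unit vector on the sphere (x = cos φ cos λ, y = cos φ sin λ, z = sin φ).
The central angle between the endpoints is δ = arccos(p₁·p₂) ≈ 1.918 rad (109.9°).
Interpolate at f = 1/2 with slerp weights a = sin((1−f)δ)/sin δ ≈ 0.871, b = sin(fδ)/sin δ ≈ 0.871.
p = a·p₁ + b·p₂ ≈ (0.065, 0.963, 0.260); φ = arcsin(p_z) ≈ 15.07°, λ = atan2(p_y, p_x) ≈ 86.15°.

≈ 15°N, 86°E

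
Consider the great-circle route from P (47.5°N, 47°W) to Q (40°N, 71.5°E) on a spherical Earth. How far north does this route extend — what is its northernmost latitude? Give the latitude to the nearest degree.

≈ 62°N

The great circle lies in the plane with unit normal n̂ = (p₁ × p₂)/|p₁ × p₂|.
Here n̂_z ≈ +0.467; the vertex latitude is φ_max = arccos|n̂_z| ≈ 62.2°.
Check via Clairaut: cos φ_max = |cos φ₁| · sin C = cos(47.5°)·sin(43.7°) ≈ 0.467, again giving ≈ 62.2°.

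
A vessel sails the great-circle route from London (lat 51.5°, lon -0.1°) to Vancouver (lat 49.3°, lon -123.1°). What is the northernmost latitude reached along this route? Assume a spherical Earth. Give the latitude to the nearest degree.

The great circle lies in the plane with unit normal n̂ = (p₁ × p₂)/|p₁ × p₂|.
Here n̂_z ≈ -0.367; the vertex latitude is φ_max = arccos|n̂_z| ≈ 68.5°.
Check via Clairaut: cos φ_max = |cos φ₁| · sin C = cos(51.5°)·sin(36.1°) ≈ 0.367, again giving ≈ 68.5°.

≈ 68°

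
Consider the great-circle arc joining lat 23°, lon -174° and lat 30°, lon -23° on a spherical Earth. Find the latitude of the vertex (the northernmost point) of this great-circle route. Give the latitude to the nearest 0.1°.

The great circle lies in the plane with unit normal n̂ = (p₁ × p₂)/|p₁ × p₂|.
Here n̂_z ≈ +0.447; the vertex latitude is φ_max = arccos|n̂_z| ≈ 63.5°.
Check via Clairaut: cos φ_max = |cos φ₁| · sin C = cos(23.0°)·sin(29.0°) ≈ 0.447, again giving ≈ 63.5°.

≈ 63.5°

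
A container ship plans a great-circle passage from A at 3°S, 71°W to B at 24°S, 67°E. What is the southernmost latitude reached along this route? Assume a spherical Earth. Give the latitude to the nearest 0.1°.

≈ 36.0°S

The great circle lies in the plane with unit normal n̂ = (p₁ × p₂)/|p₁ × p₂|.
Here n̂_z ≈ +0.809; the vertex latitude is φ_max = arccos|n̂_z| ≈ 36.0°.
Check via Clairaut: cos φ_max = |cos φ₁| · sin C = cos(3.0°)·sin(125.9°) ≈ 0.809, again giving ≈ 36.0°.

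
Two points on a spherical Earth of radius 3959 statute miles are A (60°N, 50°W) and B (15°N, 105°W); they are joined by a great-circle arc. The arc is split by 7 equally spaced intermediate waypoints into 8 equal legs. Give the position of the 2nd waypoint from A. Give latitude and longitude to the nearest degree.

≈ (52°N, 72°W)

Convert each endpoint to a unit vector on the sphere (x = cos φ cos λ, y = cos φ sin λ, z = sin φ).
The central angle between the endpoints is δ = arccos(p₁·p₂) ≈ 1.046 rad (59.9°).
Interpolate at f = 2/8 with slerp weights a = sin((1−f)δ)/sin δ ≈ 0.816, b = sin(fδ)/sin δ ≈ 0.299.
p = a·p₁ + b·p₂ ≈ (0.188, -0.591, 0.784); φ = arcsin(p_z) ≈ 51.65°, λ = atan2(p_y, p_x) ≈ -72.39°.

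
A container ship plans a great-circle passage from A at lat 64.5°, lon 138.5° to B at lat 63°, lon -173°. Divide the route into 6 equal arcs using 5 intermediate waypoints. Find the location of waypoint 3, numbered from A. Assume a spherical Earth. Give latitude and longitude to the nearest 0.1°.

≈ lat 65.8°, lon 163.4°

Write both endpoints as unit vectors p₁, p₂ with components (cos φ cos λ, cos φ sin λ, sin φ).
The central angle between the endpoints is δ = arccos(p₁·p₂) ≈ 0.366 rad (21.0°).
Interpolate at f = 3/6 with slerp weights a = sin((1−f)δ)/sin δ ≈ 0.508, b = sin(fδ)/sin δ ≈ 0.508.
p = a·p₁ + b·p₂ ≈ (-0.393, 0.117, 0.912); φ = arcsin(p_z) ≈ 65.79°, λ = atan2(p_y, p_x) ≈ 163.44°.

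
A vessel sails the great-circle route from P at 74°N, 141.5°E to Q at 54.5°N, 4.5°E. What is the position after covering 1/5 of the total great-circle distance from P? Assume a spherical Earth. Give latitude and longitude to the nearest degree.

Write both endpoints as unit vectors p₁, p₂ with components (cos φ cos λ, cos φ sin λ, sin φ).
The central angle between the endpoints is δ = arccos(p₁·p₂) ≈ 0.843 rad (48.3°).
Interpolate at f = 1/5 with slerp weights a = sin((1−f)δ)/sin δ ≈ 0.836, b = sin(fδ)/sin δ ≈ 0.225.
p = a·p₁ + b·p₂ ≈ (-0.050, 0.154, 0.987); φ = arcsin(p_z) ≈ 80.69°, λ = atan2(p_y, p_x) ≈ 108.12°.

≈ 81°N, 108°E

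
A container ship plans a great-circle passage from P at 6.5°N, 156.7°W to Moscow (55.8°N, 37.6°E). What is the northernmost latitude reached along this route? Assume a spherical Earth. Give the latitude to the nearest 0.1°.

≈ 81.1°N

The great circle lies in the plane with unit normal n̂ = (p₁ × p₂)/|p₁ × p₂|.
Here n̂_z ≈ -0.154; the vertex latitude is φ_max = arccos|n̂_z| ≈ 81.1°.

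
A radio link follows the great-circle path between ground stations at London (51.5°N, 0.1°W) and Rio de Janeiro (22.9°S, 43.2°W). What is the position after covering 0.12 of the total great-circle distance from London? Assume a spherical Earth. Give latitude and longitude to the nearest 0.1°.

≈ (43.4°N, 8.8°W)

Convert each endpoint to a unit vector on the sphere (x = cos φ cos λ, y = cos φ sin λ, z = sin φ).
The central angle between the endpoints is δ = arccos(p₁·p₂) ≈ 1.456 rad (83.4°).
Interpolate at f = 0.12 with slerp weights a = sin((1−f)δ)/sin δ ≈ 0.965, b = sin(fδ)/sin δ ≈ 0.175.
p = a·p₁ + b·p₂ ≈ (0.718, -0.111, 0.687); φ = arcsin(p_z) ≈ 43.39°, λ = atan2(p_y, p_x) ≈ -8.82°.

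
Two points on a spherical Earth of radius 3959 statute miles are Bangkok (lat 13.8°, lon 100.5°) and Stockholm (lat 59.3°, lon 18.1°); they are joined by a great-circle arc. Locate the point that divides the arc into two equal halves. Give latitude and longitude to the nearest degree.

Convert each endpoint to a unit vector on the sphere (x = cos φ cos λ, y = cos φ sin λ, z = sin φ).
The central angle between the endpoints is δ = arccos(p₁·p₂) ≈ 1.297 rad (74.3°).
Interpolate at f = 1/2 with slerp weights a = sin((1−f)δ)/sin δ ≈ 0.627, b = sin(fδ)/sin δ ≈ 0.627.
p = a·p₁ + b·p₂ ≈ (0.193, 0.698, 0.689); φ = arcsin(p_z) ≈ 43.55°, λ = atan2(p_y, p_x) ≈ 74.52°.

≈ lat 44°, lon 75°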